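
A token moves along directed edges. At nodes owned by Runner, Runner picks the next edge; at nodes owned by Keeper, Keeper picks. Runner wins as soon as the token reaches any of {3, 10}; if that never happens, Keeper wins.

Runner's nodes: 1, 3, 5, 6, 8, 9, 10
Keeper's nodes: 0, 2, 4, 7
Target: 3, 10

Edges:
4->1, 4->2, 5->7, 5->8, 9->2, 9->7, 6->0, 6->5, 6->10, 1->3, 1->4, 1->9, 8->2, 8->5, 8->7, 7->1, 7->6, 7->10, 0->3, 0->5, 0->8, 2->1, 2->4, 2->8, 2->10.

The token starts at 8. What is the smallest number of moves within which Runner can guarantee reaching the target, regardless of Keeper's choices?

A0 = {3, 10}
A1: add {1, 6} — 1 (Runner) has 1→3; 6 (Runner) has 6→10.
A2: add {7} — 7 (Keeper): all of {1, 6, 10} already in.
A3: add {5, 8, 9} — 5 (Runner) has 5→7; 8 (Runner) has 8→7; 9 (Runner) has 9→7.
8 enters the attractor at level 3, so Runner can force the target in 3 moves from there.

3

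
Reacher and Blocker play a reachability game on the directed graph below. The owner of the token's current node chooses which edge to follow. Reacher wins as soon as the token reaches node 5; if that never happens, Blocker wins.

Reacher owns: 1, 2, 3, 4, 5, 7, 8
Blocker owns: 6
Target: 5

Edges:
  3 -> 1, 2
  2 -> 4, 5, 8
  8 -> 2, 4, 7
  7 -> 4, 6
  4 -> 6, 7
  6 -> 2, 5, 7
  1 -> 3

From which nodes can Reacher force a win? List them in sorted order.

1, 2, 3, 5, 8

A0 = {5}
A1: add {2} — 2 (Reacher) has 2→5.
A2: add {3, 8} — 3 (Reacher) has 3→2; 8 (Reacher) has 8→2.
A3: add {1} — 1 (Reacher) has 1→3.
A4 = A3; e.g. 4 (Reacher) has no edge into A3. Fixed point.
Reacher's winning region = {1, 2, 3, 5, 8}.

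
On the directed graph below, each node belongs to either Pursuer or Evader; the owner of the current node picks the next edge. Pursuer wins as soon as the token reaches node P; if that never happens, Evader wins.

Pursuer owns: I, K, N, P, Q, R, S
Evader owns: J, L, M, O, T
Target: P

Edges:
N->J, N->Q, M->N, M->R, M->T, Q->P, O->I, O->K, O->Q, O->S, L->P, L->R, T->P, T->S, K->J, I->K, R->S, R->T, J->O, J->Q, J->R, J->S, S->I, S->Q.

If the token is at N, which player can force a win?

Pursuer

A0 = {P}
A1: add {Q} — Q (Pursuer) has Q→P.
A2: add {N, S} — N (Pursuer) has N→Q; S (Pursuer) has S→Q.
N ∈ A2, so Pursuer can force the target.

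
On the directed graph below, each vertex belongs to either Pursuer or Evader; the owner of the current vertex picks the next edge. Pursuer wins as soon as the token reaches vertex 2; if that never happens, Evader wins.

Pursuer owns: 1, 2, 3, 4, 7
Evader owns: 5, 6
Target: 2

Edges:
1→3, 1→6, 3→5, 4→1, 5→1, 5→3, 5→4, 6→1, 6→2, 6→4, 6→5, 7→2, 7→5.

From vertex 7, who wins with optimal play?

A0 = {2}
A1: add {7} — 7 (Pursuer) has 7→2.
A2 = A1; e.g. 1 (Pursuer) has no edge into A1. Fixed point.
7 ∈ A1, so Pursuer can force the target.

Pursuer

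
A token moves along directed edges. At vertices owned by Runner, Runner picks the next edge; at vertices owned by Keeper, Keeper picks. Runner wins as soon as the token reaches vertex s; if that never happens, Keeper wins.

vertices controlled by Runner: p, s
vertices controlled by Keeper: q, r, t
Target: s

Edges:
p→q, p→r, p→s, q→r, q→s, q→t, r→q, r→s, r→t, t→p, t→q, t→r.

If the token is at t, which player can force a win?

Keeper

A0 = {s}
A1: add {p} — p (Runner) has p→s.
A2 = A1; e.g. q (Keeper) can still go to r. Fixed point.
t never enters the attractor, so Keeper can avoid the target forever.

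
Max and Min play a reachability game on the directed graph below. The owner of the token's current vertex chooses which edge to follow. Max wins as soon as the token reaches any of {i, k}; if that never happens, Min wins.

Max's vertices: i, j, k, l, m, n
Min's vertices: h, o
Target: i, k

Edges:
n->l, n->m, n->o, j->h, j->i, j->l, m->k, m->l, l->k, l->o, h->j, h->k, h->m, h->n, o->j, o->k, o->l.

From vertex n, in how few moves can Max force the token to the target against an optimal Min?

2

A0 = {i, k}
A1: add {j, l, m} — j (Max) has j→i; l (Max) has l→k; m (Max) has m→k.
A2: add {n, o} — n (Max) has n→l; o (Min): all of {j, k, l} already in.
n enters the attractor at level 2, so Max can force the target in 2 moves from there.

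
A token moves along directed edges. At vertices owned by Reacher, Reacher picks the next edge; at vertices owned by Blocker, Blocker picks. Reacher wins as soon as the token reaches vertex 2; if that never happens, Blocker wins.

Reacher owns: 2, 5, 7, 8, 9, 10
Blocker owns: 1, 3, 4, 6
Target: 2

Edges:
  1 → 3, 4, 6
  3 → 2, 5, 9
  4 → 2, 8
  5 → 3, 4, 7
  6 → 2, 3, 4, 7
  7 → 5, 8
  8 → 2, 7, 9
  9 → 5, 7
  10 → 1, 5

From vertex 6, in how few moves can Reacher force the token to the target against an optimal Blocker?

A0 = {2}
A1: add {8} — 8 (Reacher) has 8→2.
A2: add {4, 7} — 4 (Blocker): all of {2, 8} already in; 7 (Reacher) has 7→8.
A3: add {5, 9} — 5 (Reacher) has 5→4; 9 (Reacher) has 9→7.
A4: add {3, 10} — 3 (Blocker): all of {2, 5, 9} already in; 10 (Reacher) has 10→5.
A5: add {6} — 6 (Blocker): all of {2, 3, 4, 7} already in.
6 enters the attractor at level 5, so Reacher can force the target in 5 moves from there.

5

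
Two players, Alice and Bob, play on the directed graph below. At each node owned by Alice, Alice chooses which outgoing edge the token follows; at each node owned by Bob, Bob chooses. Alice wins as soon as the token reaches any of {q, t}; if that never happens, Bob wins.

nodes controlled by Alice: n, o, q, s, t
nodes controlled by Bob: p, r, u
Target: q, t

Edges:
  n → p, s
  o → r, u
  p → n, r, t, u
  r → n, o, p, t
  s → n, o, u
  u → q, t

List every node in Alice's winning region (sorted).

A0 = {q, t}
A1: add {u} — u (Bob): all of {q, t} already in.
A2: add {o, s} — o (Alice) has o→u; s (Alice) has s→u.
A3: add {n} — n (Alice) has n→s.
A4 = A3; e.g. p (Bob) can still go to r. Fixed point.
Alice's winning region = {n, o, q, s, t, u}.

n, o, q, s, t, u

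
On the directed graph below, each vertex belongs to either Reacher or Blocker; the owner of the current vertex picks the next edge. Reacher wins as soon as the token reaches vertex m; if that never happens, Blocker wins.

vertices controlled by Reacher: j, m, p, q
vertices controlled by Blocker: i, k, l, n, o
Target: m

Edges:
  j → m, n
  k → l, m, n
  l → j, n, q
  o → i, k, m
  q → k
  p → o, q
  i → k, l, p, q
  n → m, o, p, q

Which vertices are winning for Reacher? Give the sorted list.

A0 = {m}
A1: add {j} — j (Reacher) has j→m.
A2 = A1; e.g. i (Blocker) can still go to k. Fixed point.
Reacher's winning region = {j, m}.

j, m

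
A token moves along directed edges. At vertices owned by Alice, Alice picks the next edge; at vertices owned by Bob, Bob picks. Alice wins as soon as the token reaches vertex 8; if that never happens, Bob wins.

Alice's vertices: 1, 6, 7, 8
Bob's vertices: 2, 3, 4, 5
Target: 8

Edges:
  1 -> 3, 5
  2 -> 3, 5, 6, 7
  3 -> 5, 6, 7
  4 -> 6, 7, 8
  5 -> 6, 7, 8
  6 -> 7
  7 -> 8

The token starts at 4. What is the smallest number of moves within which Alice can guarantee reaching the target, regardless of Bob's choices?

A0 = {8}
A1: add {7} — 7 (Alice) has 7→8.
A2: add {6} — 6 (Alice) has 6→7.
A3: add {4, 5} — 4 (Bob): all of {6, 7, 8} already in; 5 (Bob): all of {6, 7, 8} already in.
4 enters the attractor at level 3, so Alice can force the target in 3 moves from there.

3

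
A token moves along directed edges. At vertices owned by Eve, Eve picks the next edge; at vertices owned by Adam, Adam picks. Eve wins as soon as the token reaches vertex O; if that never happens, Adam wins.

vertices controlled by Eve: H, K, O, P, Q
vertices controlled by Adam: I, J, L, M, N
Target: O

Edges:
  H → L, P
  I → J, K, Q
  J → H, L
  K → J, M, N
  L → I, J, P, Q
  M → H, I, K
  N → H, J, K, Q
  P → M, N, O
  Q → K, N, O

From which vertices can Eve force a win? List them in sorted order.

A0 = {O}
A1: add {P, Q} — P (Eve) has P→O; Q (Eve) has Q→O.
A2: add {H} — H (Eve) has H→P.
A3 = A2; e.g. I (Adam) can still go to J. Fixed point.
Eve's winning region = {H, O, P, Q}.

H, O, P, Q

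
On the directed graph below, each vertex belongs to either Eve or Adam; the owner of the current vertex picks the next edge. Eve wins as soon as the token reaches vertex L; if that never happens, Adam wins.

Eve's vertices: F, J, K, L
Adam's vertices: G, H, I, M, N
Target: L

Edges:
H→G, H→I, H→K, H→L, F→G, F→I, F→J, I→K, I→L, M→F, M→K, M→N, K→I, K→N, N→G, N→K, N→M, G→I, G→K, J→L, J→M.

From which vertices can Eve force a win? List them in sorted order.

A0 = {L}
A1: add {J} — J (Eve) has J→L.
A2: add {F} — F (Eve) has F→J.
A3 = A2; e.g. G (Adam) can still go to I. Fixed point.
Eve's winning region = {F, J, L}.

F, J, L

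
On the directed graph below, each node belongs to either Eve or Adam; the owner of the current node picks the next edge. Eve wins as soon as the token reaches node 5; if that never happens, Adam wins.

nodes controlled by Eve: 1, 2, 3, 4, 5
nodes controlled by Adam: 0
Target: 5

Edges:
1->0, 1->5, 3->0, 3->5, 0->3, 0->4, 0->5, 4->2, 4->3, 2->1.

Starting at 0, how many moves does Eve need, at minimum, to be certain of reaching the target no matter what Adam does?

A0 = {5}
A1: add {1, 3} — 1 (Eve) has 1→5; 3 (Eve) has 3→5.
A2: add {2, 4} — 2 (Eve) has 2→1; 4 (Eve) has 4→3.
A3: add {0} — 0 (Adam): all of {3, 4, 5} already in.
A3 = all vertices. Fixed point.
0 enters the attractor at level 3, so Eve can force the target in 3 moves from there.

3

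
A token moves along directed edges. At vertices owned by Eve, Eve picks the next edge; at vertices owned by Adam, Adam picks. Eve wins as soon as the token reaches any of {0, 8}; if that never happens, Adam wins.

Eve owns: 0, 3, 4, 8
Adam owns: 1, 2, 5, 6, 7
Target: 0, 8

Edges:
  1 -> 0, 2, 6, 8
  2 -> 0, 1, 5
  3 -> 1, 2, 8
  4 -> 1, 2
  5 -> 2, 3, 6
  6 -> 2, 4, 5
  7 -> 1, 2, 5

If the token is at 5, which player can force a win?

Adam

A0 = {0, 8}
A1: add {3} — 3 (Eve) has 3→8.
A2 = A1; e.g. 1 (Adam) can still go to 2. Fixed point.
5 never enters the attractor, so Adam can avoid the target forever.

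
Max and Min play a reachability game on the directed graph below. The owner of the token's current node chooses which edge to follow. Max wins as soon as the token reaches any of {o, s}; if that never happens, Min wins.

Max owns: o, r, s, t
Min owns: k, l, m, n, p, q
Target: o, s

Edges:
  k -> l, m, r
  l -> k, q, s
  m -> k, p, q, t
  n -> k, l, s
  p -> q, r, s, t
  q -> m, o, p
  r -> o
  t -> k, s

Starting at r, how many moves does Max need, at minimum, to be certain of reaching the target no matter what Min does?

A0 = {o, s}
A1: add {r, t} — r (Max) has r→o; t (Max) has t→s.
A2 = A1; e.g. k (Min) can still go to l. Fixed point.
r enters the attractor at level 1, so Max can force the target in 1 move from there.

1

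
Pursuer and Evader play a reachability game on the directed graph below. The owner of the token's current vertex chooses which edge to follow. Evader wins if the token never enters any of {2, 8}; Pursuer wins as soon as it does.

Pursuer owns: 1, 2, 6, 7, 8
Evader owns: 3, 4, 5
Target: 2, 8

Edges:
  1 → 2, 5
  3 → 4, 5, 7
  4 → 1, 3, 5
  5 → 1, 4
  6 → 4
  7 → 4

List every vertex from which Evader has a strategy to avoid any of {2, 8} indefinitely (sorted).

3, 4, 5, 6, 7

A0 = {2, 8}
A1: add {1} — 1 (Pursuer) has 1→2.
A2 = A1; e.g. 3 (Evader) can still go to 4. Fixed point.
Pursuer's attractor = {1, 2, 8}; Evader avoids the target exactly from the complement.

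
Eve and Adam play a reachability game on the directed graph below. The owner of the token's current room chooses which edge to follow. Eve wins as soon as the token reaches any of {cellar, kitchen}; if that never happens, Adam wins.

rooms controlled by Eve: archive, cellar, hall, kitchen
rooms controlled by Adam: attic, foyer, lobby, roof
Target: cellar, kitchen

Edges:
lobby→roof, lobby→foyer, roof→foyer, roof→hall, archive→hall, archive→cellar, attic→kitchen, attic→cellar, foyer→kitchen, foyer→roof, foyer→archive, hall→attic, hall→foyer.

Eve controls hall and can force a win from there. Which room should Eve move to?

A0 = {cellar, kitchen}
A1: add {archive, attic} — archive (Eve) has archive→cellar; attic (Adam): all of {kitchen, cellar} already in.
A2: add {hall} — hall (Eve) has hall→attic.
A3 = A2; e.g. lobby (Adam) can still go to roof. Fixed point.
From hall, successor attic is in the attractor (rank 1); the other successor foyer is not.

attic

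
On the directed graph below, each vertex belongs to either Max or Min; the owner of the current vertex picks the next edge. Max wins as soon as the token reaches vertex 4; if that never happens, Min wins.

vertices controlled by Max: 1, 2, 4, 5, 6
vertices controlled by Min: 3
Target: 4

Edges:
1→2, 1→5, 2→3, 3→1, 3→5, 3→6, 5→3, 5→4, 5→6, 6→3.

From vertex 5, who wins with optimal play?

Max

A0 = {4}
A1: add {5} — 5 (Max) has 5→4.
5 ∈ A1, so Max can force the target.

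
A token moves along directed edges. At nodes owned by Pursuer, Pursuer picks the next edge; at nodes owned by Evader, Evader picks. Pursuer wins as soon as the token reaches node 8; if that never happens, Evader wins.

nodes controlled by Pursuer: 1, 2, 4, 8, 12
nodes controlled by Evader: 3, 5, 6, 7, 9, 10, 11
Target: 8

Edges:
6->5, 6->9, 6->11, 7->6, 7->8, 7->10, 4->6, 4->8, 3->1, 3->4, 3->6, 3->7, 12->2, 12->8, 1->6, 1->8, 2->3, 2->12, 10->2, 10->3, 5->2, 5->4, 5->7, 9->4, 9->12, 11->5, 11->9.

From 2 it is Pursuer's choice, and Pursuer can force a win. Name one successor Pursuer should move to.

12

A0 = {8}
A1: add {1, 4, 12} — 1 (Pursuer) has 1→8; 4 (Pursuer) has 4→8; 12 (Pursuer) has 12→8.
A2: add {2, 9} — 2 (Pursuer) has 2→12; 9 (Evader): all of {4, 12} already in.
A3 = A2; e.g. 3 (Evader) can still go to 6. Fixed point.
From 2, successor 12 is in the attractor (rank 1); the other successor 3 is not.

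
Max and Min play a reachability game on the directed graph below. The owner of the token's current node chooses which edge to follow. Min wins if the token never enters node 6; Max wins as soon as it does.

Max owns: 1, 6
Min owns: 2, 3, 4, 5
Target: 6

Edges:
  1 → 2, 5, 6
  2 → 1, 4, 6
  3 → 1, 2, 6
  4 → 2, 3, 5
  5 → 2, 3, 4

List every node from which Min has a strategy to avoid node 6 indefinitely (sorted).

2, 3, 4, 5

A0 = {6}
A1: add {1} — 1 (Max) has 1→6.
A2 = A1; e.g. 2 (Min) can still go to 4. Fixed point.
Max's attractor = {1, 6}; Min avoids the target exactly from the complement.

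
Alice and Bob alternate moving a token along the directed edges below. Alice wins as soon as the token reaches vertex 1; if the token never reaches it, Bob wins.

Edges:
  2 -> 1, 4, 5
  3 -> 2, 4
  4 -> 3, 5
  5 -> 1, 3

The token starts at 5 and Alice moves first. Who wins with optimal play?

Alice

Track states (vertex, player-to-move).
A0 = {(1,Alice), (1,Bob)}
A1: add {(2,Alice), (5,Alice)}.
(5,Alice) ∈ A1 ⇒ Alice forces the target.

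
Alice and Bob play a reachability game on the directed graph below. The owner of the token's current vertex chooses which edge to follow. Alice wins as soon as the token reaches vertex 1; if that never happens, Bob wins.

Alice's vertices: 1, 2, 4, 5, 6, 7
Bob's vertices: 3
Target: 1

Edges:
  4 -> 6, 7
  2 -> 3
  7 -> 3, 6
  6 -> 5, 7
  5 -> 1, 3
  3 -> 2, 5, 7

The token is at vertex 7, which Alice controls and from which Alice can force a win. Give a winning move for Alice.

A0 = {1}
A1: add {5} — 5 (Alice) has 5→1.
A2: add {6} — 6 (Alice) has 6→5.
A3: add {4, 7} — 4 (Alice) has 4→6; 7 (Alice) has 7→6.
A4 = A3; e.g. 2 (Alice) has no edge into A3. Fixed point.
From 7, successor 6 is in the attractor (rank 2); the other successor 3 is not.

6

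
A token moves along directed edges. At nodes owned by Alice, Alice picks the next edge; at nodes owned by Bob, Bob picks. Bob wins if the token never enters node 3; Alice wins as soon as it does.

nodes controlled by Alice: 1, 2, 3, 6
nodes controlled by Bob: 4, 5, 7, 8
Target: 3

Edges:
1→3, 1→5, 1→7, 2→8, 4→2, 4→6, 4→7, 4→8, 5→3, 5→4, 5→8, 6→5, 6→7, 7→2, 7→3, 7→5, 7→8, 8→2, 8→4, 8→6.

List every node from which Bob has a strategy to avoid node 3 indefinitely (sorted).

2, 4, 5, 6, 7, 8

A0 = {3}
A1: add {1} — 1 (Alice) has 1→3.
A2 = A1; e.g. 2 (Alice) has no edge into A1. Fixed point.
Alice's attractor = {1, 3}; Bob avoids the target exactly from the complement.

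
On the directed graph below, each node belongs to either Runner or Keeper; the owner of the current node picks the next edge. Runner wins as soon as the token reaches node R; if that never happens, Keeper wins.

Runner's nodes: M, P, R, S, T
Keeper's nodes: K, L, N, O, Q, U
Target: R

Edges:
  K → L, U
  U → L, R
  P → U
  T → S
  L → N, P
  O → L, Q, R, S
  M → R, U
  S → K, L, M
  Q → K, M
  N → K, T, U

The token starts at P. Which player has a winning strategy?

Keeper

A0 = {R}
A1: add {M} — M (Runner) has M→R.
A2: add {S} — S (Runner) has S→M.
A3: add {T} — T (Runner) has T→S.
A4 = A3; e.g. K (Keeper) can still go to L. Fixed point.
P never enters the attractor, so Keeper can avoid the target forever.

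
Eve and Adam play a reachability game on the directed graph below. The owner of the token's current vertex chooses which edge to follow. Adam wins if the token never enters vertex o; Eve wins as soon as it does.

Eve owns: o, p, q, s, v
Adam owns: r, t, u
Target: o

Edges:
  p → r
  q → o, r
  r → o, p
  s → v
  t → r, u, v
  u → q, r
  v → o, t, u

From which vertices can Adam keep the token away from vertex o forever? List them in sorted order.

p, r, t, u

A0 = {o}
A1: add {q, v} — q (Eve) has q→o; v (Eve) has v→o.
A2: add {s} — s (Eve) has s→v.
A3 = A2; e.g. p (Eve) has no edge into A2. Fixed point.
Eve's attractor = {o, q, s, v}; Adam avoids the target exactly from the complement.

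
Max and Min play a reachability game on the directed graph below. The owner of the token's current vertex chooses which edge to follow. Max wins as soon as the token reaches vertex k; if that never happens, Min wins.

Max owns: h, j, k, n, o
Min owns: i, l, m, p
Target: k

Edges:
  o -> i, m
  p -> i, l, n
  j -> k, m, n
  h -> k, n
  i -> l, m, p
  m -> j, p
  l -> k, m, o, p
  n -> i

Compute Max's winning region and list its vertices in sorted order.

A0 = {k}
A1: add {h, j} — h (Max) has h→k; j (Max) has j→k.
A2 = A1; e.g. i (Min) can still go to l. Fixed point.
Max's winning region = {h, j, k}.

h, j, k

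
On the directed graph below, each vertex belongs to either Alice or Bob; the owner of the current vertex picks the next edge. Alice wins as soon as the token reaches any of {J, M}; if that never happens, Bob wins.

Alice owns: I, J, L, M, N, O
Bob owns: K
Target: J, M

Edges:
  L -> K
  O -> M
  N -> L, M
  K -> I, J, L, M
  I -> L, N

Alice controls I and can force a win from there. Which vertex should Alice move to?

A0 = {J, M}
A1: add {N, O} — N (Alice) has N→M; O (Alice) has O→M.
A2: add {I} — I (Alice) has I→N.
A3 = A2; e.g. K (Bob) can still go to L. Fixed point.
From I, successor N is in the attractor (rank 1); the other successor L is not.

N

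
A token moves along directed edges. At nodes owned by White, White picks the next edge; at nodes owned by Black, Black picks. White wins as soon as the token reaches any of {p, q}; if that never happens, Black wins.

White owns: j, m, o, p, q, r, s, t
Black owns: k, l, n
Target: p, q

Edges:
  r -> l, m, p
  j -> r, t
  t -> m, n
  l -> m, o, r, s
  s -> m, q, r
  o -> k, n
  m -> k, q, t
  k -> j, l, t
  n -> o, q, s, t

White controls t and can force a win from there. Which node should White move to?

A0 = {p, q}
A1: add {m, r, s} — m (White) has m→q; r (White) has r→p; s (White) has s→q.
A2: add {j, t} — j (White) has j→r; t (White) has t→m.
A3 = A2; e.g. k (Black) can still go to l. Fixed point.
From t, successor m is in the attractor (rank 1); the other successor n is not.

m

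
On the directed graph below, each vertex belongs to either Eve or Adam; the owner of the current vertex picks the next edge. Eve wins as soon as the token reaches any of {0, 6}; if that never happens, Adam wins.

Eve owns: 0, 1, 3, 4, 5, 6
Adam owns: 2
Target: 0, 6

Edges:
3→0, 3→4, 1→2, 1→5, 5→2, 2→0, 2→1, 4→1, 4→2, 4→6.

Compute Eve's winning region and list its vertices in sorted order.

0, 3, 4, 6

A0 = {0, 6}
A1: add {3, 4} — 3 (Eve) has 3→0; 4 (Eve) has 4→6.
A2 = A1; e.g. 1 (Eve) has no edge into A1. Fixed point.
Eve's winning region = {0, 3, 4, 6}.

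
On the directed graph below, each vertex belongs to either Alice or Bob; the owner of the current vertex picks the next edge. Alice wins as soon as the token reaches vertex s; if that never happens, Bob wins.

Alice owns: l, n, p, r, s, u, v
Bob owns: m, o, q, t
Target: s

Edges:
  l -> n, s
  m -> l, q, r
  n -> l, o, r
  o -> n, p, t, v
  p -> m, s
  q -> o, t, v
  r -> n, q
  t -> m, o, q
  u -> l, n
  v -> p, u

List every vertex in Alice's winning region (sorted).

A0 = {s}
A1: add {l, p} — l (Alice) has l→s; p (Alice) has p→s.
A2: add {n, u, v} — n (Alice) has n→l; u (Alice) has u→l; v (Alice) has v→p.
A3: add {r} — r (Alice) has r→n.
A4 = A3; e.g. m (Bob) can still go to q. Fixed point.
Alice's winning region = {l, n, p, r, s, u, v}.

l, n, p, r, s, u, v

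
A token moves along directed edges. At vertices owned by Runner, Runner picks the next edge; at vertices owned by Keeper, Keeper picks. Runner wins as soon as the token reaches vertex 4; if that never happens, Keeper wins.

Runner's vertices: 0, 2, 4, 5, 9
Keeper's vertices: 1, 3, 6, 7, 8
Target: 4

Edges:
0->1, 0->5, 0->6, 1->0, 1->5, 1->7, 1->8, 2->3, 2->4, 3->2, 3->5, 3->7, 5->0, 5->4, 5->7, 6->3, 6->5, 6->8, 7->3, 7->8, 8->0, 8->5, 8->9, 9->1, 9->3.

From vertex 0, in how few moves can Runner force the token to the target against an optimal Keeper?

2

A0 = {4}
A1: add {2, 5} — 2 (Runner) has 2→4; 5 (Runner) has 5→4.
A2: add {0} — 0 (Runner) has 0→5.
A3 = A2; e.g. 1 (Keeper) can still go to 7. Fixed point.
0 enters the attractor at level 2, so Runner can force the target in 2 moves from there.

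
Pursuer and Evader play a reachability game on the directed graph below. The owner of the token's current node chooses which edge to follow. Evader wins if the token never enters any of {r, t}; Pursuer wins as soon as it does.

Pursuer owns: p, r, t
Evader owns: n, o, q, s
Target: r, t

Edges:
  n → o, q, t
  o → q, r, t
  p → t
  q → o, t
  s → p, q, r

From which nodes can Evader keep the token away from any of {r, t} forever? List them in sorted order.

A0 = {r, t}
A1: add {p} — p (Pursuer) has p→t.
A2 = A1; e.g. n (Evader) can still go to o. Fixed point.
Pursuer's attractor = {p, r, t}; Evader avoids the target exactly from the complement.

n, o, q, s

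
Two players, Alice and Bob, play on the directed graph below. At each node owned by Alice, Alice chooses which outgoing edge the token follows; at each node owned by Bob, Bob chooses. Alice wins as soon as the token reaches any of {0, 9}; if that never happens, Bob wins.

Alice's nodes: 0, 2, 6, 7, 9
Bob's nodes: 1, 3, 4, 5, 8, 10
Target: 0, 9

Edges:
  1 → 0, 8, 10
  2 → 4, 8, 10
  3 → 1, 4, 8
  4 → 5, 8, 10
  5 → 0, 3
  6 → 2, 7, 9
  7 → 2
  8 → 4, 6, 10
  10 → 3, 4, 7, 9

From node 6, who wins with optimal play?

A0 = {0, 9}
A1: add {6} — 6 (Alice) has 6→9.
A2 = A1; e.g. 1 (Bob) can still go to 8. Fixed point.
6 ∈ A1, so Alice can force the target.

Alice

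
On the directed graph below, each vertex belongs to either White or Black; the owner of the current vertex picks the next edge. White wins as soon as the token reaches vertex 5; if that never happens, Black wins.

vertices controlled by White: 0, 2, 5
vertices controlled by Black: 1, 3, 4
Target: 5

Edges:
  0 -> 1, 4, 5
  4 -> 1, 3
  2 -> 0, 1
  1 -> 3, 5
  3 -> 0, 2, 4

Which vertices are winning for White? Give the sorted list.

A0 = {5}
A1: add {0} — 0 (White) has 0→5.
A2: add {2} — 2 (White) has 2→0.
A3 = A2; e.g. 1 (Black) can still go to 3. Fixed point.
White's winning region = {0, 2, 5}.

0, 2, 5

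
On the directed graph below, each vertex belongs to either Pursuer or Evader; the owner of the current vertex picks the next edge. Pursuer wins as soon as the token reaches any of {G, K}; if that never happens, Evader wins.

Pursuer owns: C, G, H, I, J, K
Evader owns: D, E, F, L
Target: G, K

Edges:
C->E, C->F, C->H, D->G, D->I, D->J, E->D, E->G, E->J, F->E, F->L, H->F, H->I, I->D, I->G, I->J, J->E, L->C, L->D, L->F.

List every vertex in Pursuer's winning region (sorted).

C, G, H, I, K

A0 = {G, K}
A1: add {I} — I (Pursuer) has I→G.
A2: add {H} — H (Pursuer) has H→I.
A3: add {C} — C (Pursuer) has C→H.
A4 = A3; e.g. D (Evader) can still go to J. Fixed point.
Pursuer's winning region = {C, G, H, I, K}.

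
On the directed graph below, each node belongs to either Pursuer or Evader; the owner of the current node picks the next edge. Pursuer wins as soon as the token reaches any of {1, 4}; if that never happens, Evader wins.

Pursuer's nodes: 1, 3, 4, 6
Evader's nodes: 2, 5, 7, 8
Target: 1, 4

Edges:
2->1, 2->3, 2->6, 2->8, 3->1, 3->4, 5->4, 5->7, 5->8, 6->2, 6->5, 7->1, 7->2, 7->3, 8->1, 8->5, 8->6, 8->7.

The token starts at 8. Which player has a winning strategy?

A0 = {1, 4}
A1: add {3} — 3 (Pursuer) has 3→1.
A2 = A1; e.g. 2 (Evader) can still go to 6. Fixed point.
8 never enters the attractor, so Evader can avoid the target forever.

Evader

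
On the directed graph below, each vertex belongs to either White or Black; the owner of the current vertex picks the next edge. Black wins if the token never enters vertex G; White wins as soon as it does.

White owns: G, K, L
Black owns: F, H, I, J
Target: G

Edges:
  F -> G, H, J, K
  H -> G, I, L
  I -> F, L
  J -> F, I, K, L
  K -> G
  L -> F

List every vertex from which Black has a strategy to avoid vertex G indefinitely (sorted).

F, H, I, J, L

A0 = {G}
A1: add {K} — K (White) has K→G.
A2 = A1; e.g. F (Black) can still go to H. Fixed point.
White's attractor = {G, K}; Black avoids the target exactly from the complement.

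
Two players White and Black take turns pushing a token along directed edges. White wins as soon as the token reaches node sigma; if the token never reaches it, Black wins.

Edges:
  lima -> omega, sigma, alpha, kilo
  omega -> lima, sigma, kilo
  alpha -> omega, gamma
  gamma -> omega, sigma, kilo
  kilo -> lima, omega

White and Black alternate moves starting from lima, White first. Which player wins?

Track states (vertex, player-to-move).
A0 = {(sigma,White), (sigma,Black)}
A1: add {(lima,White), (omega,White), (gamma,White)}.
(lima,White) ∈ A1 ⇒ White forces the target.

White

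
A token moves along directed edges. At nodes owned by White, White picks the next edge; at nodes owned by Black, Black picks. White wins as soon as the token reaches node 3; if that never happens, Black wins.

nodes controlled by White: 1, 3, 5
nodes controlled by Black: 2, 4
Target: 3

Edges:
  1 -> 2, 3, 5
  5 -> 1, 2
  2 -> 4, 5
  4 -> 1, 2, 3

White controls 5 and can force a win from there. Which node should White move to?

A0 = {3}
A1: add {1} — 1 (White) has 1→3.
A2: add {5} — 5 (White) has 5→1.
A3 = A2; e.g. 2 (Black) can still go to 4. Fixed point.
From 5, successor 1 is in the attractor (rank 1); the other successor 2 is not.

1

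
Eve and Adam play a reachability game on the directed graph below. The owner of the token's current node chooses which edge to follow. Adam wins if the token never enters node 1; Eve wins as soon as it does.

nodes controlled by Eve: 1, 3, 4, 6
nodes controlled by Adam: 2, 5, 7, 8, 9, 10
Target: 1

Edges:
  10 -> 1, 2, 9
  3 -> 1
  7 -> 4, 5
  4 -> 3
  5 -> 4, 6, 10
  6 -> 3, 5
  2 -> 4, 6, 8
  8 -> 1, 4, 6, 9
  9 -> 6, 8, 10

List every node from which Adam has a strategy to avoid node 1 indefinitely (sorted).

2, 5, 7, 8, 9, 10

A0 = {1}
A1: add {3} — 3 (Eve) has 3→1.
A2: add {4, 6} — 4 (Eve) has 4→3; 6 (Eve) has 6→3.
A3 = A2; e.g. 2 (Adam) can still go to 8. Fixed point.
Eve's attractor = {1, 3, 4, 6}; Adam avoids the target exactly from the complement.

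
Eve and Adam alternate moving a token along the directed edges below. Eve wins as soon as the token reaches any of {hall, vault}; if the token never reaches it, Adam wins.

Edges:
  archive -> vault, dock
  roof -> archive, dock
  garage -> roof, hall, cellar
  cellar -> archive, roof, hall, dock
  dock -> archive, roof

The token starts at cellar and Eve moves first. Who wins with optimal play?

Track states (vertex, player-to-move).
A0 = {(vault,Eve), (vault,Adam), (hall,Eve), (hall,Adam)}
A1: add {(archive,Eve), (garage,Eve), (cellar,Eve)}.
(cellar,Eve) ∈ A1 ⇒ Eve forces the target.

Eve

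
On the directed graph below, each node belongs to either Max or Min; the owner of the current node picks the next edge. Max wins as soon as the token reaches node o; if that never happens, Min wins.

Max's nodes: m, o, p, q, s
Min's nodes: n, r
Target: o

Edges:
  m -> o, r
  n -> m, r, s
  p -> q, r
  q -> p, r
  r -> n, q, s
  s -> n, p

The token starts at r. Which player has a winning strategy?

Min

A0 = {o}
A1: add {m} — m (Max) has m→o.
A2 = A1; e.g. n (Min) can still go to r. Fixed point.
r never enters the attractor, so Min can avoid the target forever.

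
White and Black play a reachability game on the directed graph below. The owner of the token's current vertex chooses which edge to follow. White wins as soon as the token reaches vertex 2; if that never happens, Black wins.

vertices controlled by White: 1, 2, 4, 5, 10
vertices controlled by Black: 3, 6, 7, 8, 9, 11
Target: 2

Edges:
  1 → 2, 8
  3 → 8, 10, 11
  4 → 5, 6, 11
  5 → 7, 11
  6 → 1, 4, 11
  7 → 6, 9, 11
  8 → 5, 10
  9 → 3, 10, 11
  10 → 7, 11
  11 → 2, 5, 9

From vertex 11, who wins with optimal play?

A0 = {2}
A1: add {1} — 1 (White) has 1→2.
A2 = A1; e.g. 3 (Black) can still go to 8. Fixed point.
11 never enters the attractor, so Black can avoid the target forever.

Black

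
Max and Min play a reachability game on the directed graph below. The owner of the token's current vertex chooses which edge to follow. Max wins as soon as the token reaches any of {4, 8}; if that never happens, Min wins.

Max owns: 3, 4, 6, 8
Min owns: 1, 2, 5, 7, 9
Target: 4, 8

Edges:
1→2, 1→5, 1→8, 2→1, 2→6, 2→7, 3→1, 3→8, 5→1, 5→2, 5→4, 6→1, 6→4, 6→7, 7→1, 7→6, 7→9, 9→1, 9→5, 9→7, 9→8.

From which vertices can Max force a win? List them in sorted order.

3, 4, 6, 8

A0 = {4, 8}
A1: add {3, 6} — 3 (Max) has 3→8; 6 (Max) has 6→4.
A2 = A1; e.g. 1 (Min) can still go to 2. Fixed point.
Max's winning region = {3, 4, 6, 8}.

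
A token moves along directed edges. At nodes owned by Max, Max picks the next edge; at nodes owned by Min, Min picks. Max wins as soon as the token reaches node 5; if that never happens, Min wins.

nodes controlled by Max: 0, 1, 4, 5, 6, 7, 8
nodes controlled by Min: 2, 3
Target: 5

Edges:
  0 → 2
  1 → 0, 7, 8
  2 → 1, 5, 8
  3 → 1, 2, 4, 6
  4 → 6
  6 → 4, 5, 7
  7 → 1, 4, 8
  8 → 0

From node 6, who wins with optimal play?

Max

A0 = {5}
A1: add {6} — 6 (Max) has 6→5.
6 ∈ A1, so Max can force the target.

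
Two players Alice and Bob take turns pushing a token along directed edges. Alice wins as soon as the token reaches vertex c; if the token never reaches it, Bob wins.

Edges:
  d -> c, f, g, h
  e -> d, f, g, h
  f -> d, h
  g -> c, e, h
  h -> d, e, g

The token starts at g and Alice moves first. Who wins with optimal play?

Alice

Track states (vertex, player-to-move).
A0 = {(c,Alice), (c,Bob)}
A1: add {(d,Alice), (g,Alice)}.
(g,Alice) ∈ A1 ⇒ Alice forces the target.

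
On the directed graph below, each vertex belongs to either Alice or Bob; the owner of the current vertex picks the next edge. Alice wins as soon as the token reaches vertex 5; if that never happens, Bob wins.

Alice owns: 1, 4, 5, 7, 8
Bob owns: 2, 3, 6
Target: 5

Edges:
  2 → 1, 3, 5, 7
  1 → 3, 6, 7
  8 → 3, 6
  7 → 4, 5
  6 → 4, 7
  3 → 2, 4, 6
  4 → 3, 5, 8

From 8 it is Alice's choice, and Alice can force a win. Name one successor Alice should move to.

A0 = {5}
A1: add {4, 7} — 4 (Alice) has 4→5; 7 (Alice) has 7→5.
A2: add {1, 6} — 1 (Alice) has 1→7; 6 (Bob): all of {4, 7} already in.
A3: add {8} — 8 (Alice) has 8→6.
A4 = A3; e.g. 2 (Bob) can still go to 3. Fixed point.
From 8, successor 6 is in the attractor (rank 2); the other successor 3 is not.

6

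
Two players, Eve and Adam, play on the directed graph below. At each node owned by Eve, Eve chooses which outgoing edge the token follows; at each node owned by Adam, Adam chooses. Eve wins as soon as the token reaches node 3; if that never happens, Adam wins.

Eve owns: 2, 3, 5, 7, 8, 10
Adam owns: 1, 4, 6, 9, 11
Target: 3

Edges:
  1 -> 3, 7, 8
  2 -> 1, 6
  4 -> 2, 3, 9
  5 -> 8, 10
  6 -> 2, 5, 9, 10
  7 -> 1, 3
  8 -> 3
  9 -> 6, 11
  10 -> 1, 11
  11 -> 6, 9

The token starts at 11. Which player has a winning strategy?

Adam

A0 = {3}
A1: add {7, 8} — 7 (Eve) has 7→3; 8 (Eve) has 8→3.
A2: add {1, 5} — 1 (Adam): all of {3, 7, 8} already in; 5 (Eve) has 5→8.
A3: add {2, 10} — 2 (Eve) has 2→1; 10 (Eve) has 10→1.
A4 = A3; e.g. 4 (Adam) can still go to 9. Fixed point.
11 never enters the attractor, so Adam can avoid the target forever.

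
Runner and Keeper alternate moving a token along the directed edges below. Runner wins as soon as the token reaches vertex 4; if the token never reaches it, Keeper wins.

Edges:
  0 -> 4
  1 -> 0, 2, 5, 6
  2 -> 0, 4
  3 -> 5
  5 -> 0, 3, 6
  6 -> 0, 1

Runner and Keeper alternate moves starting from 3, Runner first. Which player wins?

Track states (vertex, player-to-move).
A0 = {(4,Runner), (4,Keeper)}
A1: add {(0,Runner), (0,Keeper), (2,Runner)}.
A2: add {(1,Runner), (2,Keeper), (5,Runner), (6,Runner)}.
A3: add {(1,Keeper), (3,Keeper), (6,Keeper)}.
A4 = A3; e.g. (3,Runner) stays out. (3,Runner) never enters ⇒ Keeper avoids the target.

Keeper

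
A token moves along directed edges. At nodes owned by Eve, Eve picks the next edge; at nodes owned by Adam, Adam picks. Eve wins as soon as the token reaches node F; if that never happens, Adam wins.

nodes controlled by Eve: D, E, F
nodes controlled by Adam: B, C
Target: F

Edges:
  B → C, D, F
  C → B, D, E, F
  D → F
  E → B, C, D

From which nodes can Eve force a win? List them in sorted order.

A0 = {F}
A1: add {D} — D (Eve) has D→F.
A2: add {E} — E (Eve) has E→D.
A3 = A2; e.g. B (Adam) can still go to C. Fixed point.
Eve's winning region = {D, E, F}.

D, E, F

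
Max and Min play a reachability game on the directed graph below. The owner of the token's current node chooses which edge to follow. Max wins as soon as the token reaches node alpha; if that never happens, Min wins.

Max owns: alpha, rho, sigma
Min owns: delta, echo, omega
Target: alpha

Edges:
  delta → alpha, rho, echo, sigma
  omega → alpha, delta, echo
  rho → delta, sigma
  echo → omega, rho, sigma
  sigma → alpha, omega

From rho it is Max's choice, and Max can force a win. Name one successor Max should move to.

A0 = {alpha}
A1: add {sigma} — sigma (Max) has sigma→alpha.
A2: add {rho} — rho (Max) has rho→sigma.
A3 = A2; e.g. delta (Min) can still go to echo. Fixed point.
From rho, successor sigma is in the attractor (rank 1); the other successor delta is not.

sigma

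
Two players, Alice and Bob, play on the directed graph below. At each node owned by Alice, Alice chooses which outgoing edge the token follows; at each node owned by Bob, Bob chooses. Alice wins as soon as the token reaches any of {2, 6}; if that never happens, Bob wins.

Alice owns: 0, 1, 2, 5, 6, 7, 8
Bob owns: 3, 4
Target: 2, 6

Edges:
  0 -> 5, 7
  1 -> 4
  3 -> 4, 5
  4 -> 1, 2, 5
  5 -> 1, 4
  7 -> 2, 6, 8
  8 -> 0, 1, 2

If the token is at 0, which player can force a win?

A0 = {2, 6}
A1: add {7, 8} — 7 (Alice) has 7→2; 8 (Alice) has 8→2.
A2: add {0} — 0 (Alice) has 0→7.
A3 = A2; e.g. 1 (Alice) has no edge into A2. Fixed point.
0 ∈ A2, so Alice can force the target.

Alice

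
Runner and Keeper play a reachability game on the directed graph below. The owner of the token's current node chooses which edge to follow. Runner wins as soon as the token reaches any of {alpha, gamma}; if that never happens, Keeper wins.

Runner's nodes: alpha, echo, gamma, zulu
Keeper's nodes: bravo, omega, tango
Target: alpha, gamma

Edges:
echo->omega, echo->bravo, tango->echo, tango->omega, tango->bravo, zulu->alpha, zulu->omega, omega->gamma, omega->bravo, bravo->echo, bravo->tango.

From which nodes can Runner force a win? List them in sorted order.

alpha, gamma, zulu

A0 = {alpha, gamma}
A1: add {zulu} — zulu (Runner) has zulu→alpha.
A2 = A1; e.g. echo (Runner) has no edge into A1. Fixed point.
Runner's winning region = {alpha, gamma, zulu}.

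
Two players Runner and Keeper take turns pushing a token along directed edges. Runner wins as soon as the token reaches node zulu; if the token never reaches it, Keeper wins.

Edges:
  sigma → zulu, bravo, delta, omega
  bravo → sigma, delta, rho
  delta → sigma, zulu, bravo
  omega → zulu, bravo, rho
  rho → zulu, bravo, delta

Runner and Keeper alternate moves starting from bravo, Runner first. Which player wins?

Keeper

Track states (vertex, player-to-move).
A0 = {(zulu,Runner), (zulu,Keeper)}
A1: add {(sigma,Runner), (delta,Runner), (omega,Runner), (rho,Runner)}.
A2: add {(bravo,Keeper)}.
A3 = A2; e.g. (sigma,Keeper) stays out. (bravo,Runner) never enters ⇒ Keeper avoids the target.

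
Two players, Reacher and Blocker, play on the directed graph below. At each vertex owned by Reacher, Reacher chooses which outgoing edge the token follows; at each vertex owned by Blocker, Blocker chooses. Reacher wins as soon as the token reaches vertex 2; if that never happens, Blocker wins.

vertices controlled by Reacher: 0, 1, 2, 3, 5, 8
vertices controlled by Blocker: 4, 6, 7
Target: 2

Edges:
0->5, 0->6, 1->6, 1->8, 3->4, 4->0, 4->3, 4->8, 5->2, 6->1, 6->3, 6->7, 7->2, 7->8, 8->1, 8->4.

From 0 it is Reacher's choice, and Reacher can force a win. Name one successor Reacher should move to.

5

A0 = {2}
A1: add {5} — 5 (Reacher) has 5→2.
A2: add {0} — 0 (Reacher) has 0→5.
A3 = A2; e.g. 1 (Reacher) has no edge into A2. Fixed point.
From 0, successor 5 is in the attractor (rank 1); the other successor 6 is not.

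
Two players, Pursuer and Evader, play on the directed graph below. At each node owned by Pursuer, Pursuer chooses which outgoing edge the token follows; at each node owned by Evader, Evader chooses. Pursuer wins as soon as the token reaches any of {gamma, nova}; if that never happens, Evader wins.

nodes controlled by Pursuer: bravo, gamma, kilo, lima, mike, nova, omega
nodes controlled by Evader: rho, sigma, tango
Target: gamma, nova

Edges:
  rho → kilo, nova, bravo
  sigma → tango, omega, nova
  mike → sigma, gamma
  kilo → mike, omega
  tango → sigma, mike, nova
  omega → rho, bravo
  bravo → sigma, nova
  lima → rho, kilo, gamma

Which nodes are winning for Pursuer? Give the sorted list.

A0 = {gamma, nova}
A1: add {bravo, lima, mike} — mike (Pursuer) has mike→gamma; bravo (Pursuer) has bravo→nova; lima (Pursuer) has lima→gamma.
A2: add {kilo, omega} — kilo (Pursuer) has kilo→mike; omega (Pursuer) has omega→bravo.
A3: add {rho} — rho (Evader): all of {kilo, nova, bravo} already in.
A4 = A3; e.g. sigma (Evader) can still go to tango. Fixed point.
Pursuer's winning region = {bravo, gamma, kilo, lima, mike, nova, omega, rho}.

bravo, gamma, kilo, lima, mike, nova, omega, rho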